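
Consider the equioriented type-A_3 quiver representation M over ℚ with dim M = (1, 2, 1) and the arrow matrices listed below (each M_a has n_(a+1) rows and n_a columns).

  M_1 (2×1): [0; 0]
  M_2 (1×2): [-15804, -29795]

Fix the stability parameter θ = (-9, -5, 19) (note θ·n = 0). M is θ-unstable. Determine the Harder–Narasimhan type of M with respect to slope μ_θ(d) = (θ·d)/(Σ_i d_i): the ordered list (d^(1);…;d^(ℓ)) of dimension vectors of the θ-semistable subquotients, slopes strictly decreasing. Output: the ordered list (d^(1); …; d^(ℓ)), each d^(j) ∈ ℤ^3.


Interval decomposition of M: I[1,1], I[2,2], I[2,3].
HN type (ℓ=3): μ^(1)=19; μ^(2)=-5; μ^(3)=-9

((0, 0, 1); (0, 2, 0); (1, 0, 0))


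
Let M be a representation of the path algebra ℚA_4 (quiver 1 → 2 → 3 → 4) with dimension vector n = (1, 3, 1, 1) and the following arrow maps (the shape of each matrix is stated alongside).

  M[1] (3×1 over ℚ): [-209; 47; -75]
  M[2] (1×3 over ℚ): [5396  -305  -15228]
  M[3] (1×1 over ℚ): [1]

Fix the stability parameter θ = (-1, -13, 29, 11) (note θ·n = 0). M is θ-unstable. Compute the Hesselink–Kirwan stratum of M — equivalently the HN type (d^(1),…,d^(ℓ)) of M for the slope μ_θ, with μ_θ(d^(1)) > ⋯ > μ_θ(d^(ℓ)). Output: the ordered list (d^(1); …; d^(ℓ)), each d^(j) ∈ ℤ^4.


Interval decomposition of M: I[1,4], I[2,2]^2.
HN type (ℓ=3): μ^(1)=20; μ^(2)=-7; μ^(3)=-13

((0, 0, 1, 1); (1, 1, 0, 0); (0, 2, 0, 0))


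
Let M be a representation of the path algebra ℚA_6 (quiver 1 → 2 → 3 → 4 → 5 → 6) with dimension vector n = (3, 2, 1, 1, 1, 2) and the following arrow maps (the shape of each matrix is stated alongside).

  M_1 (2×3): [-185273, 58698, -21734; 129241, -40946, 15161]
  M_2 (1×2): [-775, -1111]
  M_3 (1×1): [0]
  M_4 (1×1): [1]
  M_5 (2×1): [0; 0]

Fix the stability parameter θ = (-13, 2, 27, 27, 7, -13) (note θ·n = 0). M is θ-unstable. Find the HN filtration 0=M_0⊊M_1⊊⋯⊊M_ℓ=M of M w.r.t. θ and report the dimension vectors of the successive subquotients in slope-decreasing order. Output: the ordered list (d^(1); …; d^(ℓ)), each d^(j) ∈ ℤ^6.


Via rank(M_{q-1}∘⋯∘M_p): M ≅ I[1,1], I[1,2], I[1,3], I[4,5], I[6,6]^2.
μ_θ-semistable layers: μ^(1)=27; μ^(2)=17; μ^(3)=2; μ^(4)=-13

((0, 0, 1, 0, 0, 0); (0, 0, 0, 1, 1, 0); (0, 2, 0, 0, 0, 0); (3, 0, 0, 0, 0, 2))


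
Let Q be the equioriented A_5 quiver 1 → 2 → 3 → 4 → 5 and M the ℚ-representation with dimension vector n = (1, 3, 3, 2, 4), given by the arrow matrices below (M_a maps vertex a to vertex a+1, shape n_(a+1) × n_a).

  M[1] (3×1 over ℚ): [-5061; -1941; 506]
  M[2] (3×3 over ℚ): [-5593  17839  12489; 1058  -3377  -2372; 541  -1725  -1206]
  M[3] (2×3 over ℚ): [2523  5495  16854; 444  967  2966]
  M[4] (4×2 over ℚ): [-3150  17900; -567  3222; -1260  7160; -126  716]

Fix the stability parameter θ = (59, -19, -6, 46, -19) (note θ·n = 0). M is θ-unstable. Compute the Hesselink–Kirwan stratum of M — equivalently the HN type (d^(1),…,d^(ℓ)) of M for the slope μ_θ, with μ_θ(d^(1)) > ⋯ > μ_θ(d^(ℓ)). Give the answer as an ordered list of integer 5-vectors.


Via rank(M_{q-1}∘⋯∘M_p): M ≅ I[1,5], I[2,3], I[2,4], I[5,5]^3.
μ_θ-semistable layers: μ^(1)=46; μ^(2)=27/2; μ^(3)=34/3; μ^(4)=-6; μ^(5)=-19

((0, 0, 0, 1, 0); (0, 0, 0, 1, 1); (1, 1, 1, 0, 0); (0, 0, 2, 0, 0); (0, 2, 0, 0, 3))


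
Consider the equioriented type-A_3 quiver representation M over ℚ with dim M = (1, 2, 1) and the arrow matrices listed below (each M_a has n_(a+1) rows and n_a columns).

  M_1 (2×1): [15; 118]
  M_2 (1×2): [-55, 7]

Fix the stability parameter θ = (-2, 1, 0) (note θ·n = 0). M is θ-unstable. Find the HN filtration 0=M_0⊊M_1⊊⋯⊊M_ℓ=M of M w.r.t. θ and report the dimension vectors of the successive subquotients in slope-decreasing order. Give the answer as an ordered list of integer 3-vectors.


Interval decomposition of M: I[1,3], I[2,2].
HN type (ℓ=3): μ^(1)=1; μ^(2)=1/2; μ^(3)=-2

((0, 1, 0); (0, 1, 1); (1, 0, 0))


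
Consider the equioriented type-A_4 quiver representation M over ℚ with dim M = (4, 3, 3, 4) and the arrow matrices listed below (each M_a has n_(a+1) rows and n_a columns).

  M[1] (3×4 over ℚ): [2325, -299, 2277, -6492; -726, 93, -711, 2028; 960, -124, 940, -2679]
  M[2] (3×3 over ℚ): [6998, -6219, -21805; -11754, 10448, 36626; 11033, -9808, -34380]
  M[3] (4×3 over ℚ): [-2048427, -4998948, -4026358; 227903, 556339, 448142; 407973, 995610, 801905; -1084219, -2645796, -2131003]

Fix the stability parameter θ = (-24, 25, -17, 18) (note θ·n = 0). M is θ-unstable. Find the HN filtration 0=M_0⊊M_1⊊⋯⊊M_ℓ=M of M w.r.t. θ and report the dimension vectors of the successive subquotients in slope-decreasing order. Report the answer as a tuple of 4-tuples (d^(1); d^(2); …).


Interval decomposition of M: I[1,1], I[1,4]^3, I[4,4].
HN type (ℓ=3): μ^(1)=18; μ^(2)=4; μ^(3)=-24

((0, 0, 0, 4); (0, 3, 3, 0); (4, 0, 0, 0))


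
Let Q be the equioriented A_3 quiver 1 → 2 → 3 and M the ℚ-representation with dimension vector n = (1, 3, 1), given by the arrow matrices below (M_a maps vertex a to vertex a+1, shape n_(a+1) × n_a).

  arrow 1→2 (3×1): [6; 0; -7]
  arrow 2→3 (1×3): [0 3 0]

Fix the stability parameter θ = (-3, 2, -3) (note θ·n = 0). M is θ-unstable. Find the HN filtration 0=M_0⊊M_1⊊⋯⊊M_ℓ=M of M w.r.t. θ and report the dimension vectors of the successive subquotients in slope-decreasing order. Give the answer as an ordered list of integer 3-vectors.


Barcode: M ≅ I[1,2], I[2,2], I[2,3]. HN layers by μ_θ (3 steps, strictly decreasing):
  μ^(1)=2; μ^(2)=-1/2; μ^(3)=-3

((0, 2, 0); (0, 1, 1); (1, 0, 0))


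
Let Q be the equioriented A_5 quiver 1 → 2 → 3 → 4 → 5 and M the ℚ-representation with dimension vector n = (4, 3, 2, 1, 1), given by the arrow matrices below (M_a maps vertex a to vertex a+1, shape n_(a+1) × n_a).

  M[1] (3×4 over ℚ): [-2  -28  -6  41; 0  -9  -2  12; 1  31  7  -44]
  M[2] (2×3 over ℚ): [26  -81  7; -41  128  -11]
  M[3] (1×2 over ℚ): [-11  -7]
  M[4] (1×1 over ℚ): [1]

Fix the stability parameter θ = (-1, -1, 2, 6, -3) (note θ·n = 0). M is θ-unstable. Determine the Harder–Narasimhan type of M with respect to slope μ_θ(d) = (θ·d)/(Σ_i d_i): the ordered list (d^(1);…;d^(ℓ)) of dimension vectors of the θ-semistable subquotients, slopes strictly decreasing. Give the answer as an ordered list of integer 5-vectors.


Barcode: M ≅ I[1,1], I[1,2], I[1,3], I[1,5]. HN layers by μ_θ (3 steps, strictly decreasing):
  μ^(1)=2; μ^(2)=5/3; μ^(3)=-1

((0, 0, 1, 0, 0); (0, 0, 1, 1, 1); (4, 3, 0, 0, 0))


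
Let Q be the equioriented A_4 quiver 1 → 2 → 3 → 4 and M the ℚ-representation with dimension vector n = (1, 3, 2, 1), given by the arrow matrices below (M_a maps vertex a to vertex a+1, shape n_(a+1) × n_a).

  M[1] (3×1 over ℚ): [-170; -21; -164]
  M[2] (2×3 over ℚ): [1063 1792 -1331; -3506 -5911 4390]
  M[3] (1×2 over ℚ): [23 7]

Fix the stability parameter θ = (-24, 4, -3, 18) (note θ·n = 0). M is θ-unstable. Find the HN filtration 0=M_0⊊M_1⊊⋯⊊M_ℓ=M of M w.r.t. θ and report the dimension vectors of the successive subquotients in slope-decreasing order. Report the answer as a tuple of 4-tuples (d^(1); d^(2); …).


Interval decomposition of M: I[1,4], I[2,2], I[2,3].
HN type (ℓ=4): μ^(1)=18; μ^(2)=4; μ^(3)=1/2; μ^(4)=-24

((0, 0, 0, 1); (0, 1, 0, 0); (0, 2, 2, 0); (1, 0, 0, 0))


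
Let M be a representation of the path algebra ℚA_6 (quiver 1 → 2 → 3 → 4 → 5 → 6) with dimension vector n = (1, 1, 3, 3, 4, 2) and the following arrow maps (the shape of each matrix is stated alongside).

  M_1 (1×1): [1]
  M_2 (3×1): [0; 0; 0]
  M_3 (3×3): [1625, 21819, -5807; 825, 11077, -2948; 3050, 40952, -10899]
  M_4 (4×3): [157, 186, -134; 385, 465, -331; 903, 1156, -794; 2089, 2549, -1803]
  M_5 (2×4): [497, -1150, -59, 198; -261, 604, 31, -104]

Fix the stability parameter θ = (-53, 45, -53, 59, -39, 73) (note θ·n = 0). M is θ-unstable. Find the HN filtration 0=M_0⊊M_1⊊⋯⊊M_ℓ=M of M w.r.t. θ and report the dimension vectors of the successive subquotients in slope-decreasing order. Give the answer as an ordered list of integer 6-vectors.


Barcode: M ≅ I[1,2], I[3,3], I[3,5], I[3,6], I[4,6], I[5,5]. HN layers by μ_θ (5 steps, strictly decreasing):
  μ^(1)=73; μ^(2)=45; μ^(3)=10; μ^(4)=-39; μ^(5)=-53

((0, 0, 0, 0, 0, 2); (0, 1, 0, 0, 0, 0); (0, 0, 0, 3, 3, 0); (0, 0, 0, 0, 1, 0); (1, 0, 3, 0, 0, 0))


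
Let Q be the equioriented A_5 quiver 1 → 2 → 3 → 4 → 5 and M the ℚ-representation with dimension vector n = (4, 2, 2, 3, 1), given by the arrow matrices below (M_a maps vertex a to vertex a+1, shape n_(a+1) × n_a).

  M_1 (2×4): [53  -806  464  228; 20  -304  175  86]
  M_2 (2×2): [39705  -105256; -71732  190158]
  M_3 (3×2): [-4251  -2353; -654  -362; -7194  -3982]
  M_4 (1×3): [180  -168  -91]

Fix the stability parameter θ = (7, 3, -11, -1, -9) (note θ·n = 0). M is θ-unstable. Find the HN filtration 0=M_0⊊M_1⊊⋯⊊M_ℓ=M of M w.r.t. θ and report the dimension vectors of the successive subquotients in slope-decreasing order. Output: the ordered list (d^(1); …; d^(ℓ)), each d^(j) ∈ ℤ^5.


Via rank(M_{q-1}∘⋯∘M_p): M ≅ I[1,1]^2, I[1,3], I[1,5], I[4,4]^2.
μ_θ-semistable layers: μ^(1)=7; μ^(2)=-1/3; μ^(3)=-1; μ^(4)=-11/5

((2, 0, 0, 0, 0); (1, 1, 1, 0, 0); (0, 0, 0, 2, 0); (1, 1, 1, 1, 1))


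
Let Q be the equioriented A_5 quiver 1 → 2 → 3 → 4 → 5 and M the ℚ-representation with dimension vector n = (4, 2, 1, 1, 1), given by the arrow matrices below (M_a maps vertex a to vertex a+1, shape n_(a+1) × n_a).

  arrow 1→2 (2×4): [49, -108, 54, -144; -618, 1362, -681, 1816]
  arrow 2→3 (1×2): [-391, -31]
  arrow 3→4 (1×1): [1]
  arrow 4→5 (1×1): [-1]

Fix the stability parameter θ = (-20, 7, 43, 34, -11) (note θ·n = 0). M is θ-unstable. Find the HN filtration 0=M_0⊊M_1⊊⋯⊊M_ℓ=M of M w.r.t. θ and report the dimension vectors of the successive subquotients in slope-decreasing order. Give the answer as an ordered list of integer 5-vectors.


Barcode: M ≅ I[1,1]^2, I[1,2], I[1,5]. HN layers by μ_θ (3 steps, strictly decreasing):
  μ^(1)=22; μ^(2)=7; μ^(3)=-20

((0, 0, 1, 1, 1); (0, 2, 0, 0, 0); (4, 0, 0, 0, 0))


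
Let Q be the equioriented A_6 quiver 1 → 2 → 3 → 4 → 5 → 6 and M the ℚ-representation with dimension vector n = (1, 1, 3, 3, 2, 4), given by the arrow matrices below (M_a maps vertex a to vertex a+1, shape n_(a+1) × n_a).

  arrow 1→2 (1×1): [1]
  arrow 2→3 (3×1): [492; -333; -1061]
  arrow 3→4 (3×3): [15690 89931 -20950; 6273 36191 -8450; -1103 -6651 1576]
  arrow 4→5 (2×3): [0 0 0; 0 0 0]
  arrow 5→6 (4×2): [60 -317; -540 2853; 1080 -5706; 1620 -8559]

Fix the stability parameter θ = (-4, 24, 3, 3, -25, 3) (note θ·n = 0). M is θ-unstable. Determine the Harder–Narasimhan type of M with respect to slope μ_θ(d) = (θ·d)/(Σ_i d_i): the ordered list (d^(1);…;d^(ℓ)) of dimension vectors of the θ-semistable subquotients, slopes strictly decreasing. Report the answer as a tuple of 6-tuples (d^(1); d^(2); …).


Via rank(M_{q-1}∘⋯∘M_p): M ≅ I[1,4], I[3,4]^2, I[5,5], I[5,6], I[6,6]^3.
μ_θ-semistable layers: μ^(1)=10; μ^(2)=3; μ^(3)=-4; μ^(4)=-25

((0, 1, 1, 1, 0, 0); (0, 0, 2, 2, 0, 4); (1, 0, 0, 0, 0, 0); (0, 0, 0, 0, 2, 0))


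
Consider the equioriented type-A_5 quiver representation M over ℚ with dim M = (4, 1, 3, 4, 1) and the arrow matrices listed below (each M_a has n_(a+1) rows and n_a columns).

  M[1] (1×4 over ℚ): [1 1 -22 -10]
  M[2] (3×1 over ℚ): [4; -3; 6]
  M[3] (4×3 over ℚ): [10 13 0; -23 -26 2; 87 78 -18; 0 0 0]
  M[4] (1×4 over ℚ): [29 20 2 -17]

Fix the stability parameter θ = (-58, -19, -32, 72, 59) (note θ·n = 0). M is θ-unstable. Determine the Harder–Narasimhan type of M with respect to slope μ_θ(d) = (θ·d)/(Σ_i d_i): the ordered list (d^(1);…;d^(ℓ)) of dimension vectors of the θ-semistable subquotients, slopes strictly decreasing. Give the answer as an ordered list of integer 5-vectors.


Interval decomposition of M: I[1,1]^3, I[1,5], I[3,3], I[3,4], I[4,4]^2.
HN type (ℓ=5): μ^(1)=72; μ^(2)=131/2; μ^(3)=-51/2; μ^(4)=-32; μ^(5)=-58

((0, 0, 0, 3, 0); (0, 0, 0, 1, 1); (0, 1, 1, 0, 0); (0, 0, 2, 0, 0); (4, 0, 0, 0, 0))


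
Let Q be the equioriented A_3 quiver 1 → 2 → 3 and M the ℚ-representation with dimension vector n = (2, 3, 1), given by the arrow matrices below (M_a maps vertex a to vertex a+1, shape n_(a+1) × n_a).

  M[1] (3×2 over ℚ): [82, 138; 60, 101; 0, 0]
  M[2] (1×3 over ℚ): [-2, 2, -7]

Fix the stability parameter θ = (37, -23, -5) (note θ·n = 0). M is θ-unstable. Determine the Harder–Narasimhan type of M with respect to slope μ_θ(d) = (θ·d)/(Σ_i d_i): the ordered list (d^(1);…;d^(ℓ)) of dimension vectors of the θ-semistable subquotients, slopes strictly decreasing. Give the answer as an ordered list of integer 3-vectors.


Barcode: M ≅ I[1,2], I[1,3], I[2,2]. HN layers by μ_θ (3 steps, strictly decreasing):
  μ^(1)=7; μ^(2)=3; μ^(3)=-23

((1, 1, 0); (1, 1, 1); (0, 1, 0))


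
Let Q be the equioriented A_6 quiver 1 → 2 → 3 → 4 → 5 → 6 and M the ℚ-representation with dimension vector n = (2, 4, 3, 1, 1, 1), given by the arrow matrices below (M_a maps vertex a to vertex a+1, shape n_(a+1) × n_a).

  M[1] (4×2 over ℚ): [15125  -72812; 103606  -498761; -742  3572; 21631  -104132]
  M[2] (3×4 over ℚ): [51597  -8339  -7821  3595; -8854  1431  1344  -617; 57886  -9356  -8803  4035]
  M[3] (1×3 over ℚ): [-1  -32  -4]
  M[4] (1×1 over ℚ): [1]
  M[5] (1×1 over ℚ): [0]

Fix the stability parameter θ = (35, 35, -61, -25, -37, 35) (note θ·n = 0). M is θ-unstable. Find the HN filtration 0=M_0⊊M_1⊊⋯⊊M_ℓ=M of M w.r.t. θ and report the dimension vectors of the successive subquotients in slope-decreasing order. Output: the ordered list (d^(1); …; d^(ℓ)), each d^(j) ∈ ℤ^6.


Interval decomposition of M: I[1,3], I[1,5], I[2,2], I[2,3], I[6,6].
HN type (ℓ=4): μ^(1)=35; μ^(2)=3; μ^(3)=-53/5; μ^(4)=-13

((0, 1, 0, 0, 0, 1); (1, 1, 1, 0, 0, 0); (1, 1, 1, 1, 1, 0); (0, 1, 1, 0, 0, 0))


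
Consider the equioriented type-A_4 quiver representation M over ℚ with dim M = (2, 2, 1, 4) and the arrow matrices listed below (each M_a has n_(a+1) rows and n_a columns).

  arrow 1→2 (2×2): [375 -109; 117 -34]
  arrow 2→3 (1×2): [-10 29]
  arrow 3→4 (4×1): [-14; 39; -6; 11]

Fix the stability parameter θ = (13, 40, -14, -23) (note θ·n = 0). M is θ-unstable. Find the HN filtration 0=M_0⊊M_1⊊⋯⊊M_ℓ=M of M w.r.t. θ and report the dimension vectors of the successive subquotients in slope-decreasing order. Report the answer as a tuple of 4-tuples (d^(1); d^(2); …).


Interval decomposition of M: I[1,2], I[1,4], I[4,4]^3.
HN type (ℓ=4): μ^(1)=40; μ^(2)=13; μ^(3)=4; μ^(4)=-23

((0, 1, 0, 0); (1, 0, 0, 0); (1, 1, 1, 1); (0, 0, 0, 3))


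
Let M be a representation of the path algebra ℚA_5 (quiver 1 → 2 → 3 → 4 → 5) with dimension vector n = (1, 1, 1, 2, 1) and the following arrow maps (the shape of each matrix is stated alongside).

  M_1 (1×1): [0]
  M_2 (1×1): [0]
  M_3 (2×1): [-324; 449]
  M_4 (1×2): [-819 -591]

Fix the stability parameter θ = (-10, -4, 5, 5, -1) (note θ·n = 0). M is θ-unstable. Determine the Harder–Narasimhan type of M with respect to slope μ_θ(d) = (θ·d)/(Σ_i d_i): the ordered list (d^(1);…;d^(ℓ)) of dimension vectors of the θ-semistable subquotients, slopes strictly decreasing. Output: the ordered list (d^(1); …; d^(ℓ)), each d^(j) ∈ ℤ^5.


Barcode: M ≅ I[1,1], I[2,2], I[3,5], I[4,4]. HN layers by μ_θ (4 steps, strictly decreasing):
  μ^(1)=5; μ^(2)=3; μ^(3)=-4; μ^(4)=-10

((0, 0, 0, 1, 0); (0, 0, 1, 1, 1); (0, 1, 0, 0, 0); (1, 0, 0, 0, 0))


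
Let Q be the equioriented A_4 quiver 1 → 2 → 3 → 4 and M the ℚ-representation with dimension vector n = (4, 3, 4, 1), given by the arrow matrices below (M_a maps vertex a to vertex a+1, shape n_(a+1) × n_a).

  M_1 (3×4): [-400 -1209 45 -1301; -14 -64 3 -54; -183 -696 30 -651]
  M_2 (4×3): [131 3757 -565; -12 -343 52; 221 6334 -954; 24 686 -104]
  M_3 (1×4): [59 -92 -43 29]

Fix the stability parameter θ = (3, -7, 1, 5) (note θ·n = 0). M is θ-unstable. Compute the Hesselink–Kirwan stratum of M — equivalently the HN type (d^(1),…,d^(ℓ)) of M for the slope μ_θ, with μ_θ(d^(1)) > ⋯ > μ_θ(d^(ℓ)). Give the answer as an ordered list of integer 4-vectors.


Via rank(M_{q-1}∘⋯∘M_p): M ≅ I[1,1], I[1,3]^2, I[1,4], I[3,3].
μ_θ-semistable layers: μ^(1)=5; μ^(2)=3; μ^(3)=1; μ^(4)=-2

((0, 0, 0, 1); (1, 0, 0, 0); (0, 0, 4, 0); (3, 3, 0, 0))


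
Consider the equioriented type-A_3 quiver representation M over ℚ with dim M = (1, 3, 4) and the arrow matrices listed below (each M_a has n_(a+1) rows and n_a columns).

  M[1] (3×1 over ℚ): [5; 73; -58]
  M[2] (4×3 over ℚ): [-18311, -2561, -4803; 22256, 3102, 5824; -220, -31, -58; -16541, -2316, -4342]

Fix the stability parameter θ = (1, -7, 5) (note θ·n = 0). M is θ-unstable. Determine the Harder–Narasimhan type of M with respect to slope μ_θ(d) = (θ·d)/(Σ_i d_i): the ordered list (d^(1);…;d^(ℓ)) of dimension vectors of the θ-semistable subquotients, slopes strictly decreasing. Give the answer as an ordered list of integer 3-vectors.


Via rank(M_{q-1}∘⋯∘M_p): M ≅ I[1,3], I[2,3]^2, I[3,3].
μ_θ-semistable layers: μ^(1)=5; μ^(2)=-3; μ^(3)=-7

((0, 0, 4); (1, 1, 0); (0, 2, 0))


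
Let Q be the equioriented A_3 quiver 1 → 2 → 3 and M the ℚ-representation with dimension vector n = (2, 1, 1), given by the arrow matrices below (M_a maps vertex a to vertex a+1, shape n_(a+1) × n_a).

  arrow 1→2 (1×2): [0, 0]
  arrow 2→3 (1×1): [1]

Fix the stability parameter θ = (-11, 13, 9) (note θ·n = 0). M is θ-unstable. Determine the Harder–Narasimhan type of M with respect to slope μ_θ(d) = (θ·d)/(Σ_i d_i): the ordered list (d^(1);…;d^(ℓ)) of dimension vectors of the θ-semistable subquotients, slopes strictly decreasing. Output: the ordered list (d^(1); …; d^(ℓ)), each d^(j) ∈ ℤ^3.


Interval decomposition of M: I[1,1]^2, I[2,3].
HN type (ℓ=2): μ^(1)=11; μ^(2)=-11

((0, 1, 1); (2, 0, 0))


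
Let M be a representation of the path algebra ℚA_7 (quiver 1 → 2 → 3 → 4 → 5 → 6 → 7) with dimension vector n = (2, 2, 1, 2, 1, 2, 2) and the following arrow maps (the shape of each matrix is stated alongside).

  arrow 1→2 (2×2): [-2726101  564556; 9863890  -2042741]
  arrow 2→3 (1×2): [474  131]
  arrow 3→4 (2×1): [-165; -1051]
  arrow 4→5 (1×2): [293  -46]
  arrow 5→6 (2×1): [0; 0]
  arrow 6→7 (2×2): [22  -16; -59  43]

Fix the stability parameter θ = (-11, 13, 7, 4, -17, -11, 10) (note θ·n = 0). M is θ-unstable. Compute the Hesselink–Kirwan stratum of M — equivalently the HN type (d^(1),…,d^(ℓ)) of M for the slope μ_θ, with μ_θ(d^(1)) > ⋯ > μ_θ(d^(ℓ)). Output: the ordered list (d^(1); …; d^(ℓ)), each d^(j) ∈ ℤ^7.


Via rank(M_{q-1}∘⋯∘M_p): M ≅ I[1,2], I[1,5], I[4,4], I[6,7]^2.
μ_θ-semistable layers: μ^(1)=13; μ^(2)=10; μ^(3)=4; μ^(4)=7/4; μ^(5)=-11

((0, 1, 0, 0, 0, 0, 0); (0, 0, 0, 0, 0, 0, 2); (0, 0, 0, 1, 0, 0, 0); (0, 1, 1, 1, 1, 0, 0); (2, 0, 0, 0, 0, 2, 0))


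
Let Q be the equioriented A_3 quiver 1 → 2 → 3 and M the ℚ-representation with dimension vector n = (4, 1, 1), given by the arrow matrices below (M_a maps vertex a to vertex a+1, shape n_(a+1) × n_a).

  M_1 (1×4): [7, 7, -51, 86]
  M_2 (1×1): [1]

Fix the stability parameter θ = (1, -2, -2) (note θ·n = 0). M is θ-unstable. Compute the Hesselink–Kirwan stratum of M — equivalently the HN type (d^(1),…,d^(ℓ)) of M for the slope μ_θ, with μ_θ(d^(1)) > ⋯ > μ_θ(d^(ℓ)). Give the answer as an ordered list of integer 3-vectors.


Via rank(M_{q-1}∘⋯∘M_p): M ≅ I[1,1]^3, I[1,3].
μ_θ-semistable layers: μ^(1)=1; μ^(2)=-1

((3, 0, 0); (1, 1, 1))


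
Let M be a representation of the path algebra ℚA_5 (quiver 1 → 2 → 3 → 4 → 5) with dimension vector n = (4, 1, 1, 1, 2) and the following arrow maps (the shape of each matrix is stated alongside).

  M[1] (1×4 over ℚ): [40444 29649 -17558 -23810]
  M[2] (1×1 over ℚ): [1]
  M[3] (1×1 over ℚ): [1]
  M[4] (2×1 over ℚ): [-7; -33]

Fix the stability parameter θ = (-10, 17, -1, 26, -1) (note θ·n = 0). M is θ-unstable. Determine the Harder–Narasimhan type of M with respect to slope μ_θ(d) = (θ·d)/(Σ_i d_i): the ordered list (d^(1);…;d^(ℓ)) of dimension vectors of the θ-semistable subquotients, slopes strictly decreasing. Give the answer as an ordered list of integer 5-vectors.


Interval decomposition of M: I[1,1]^3, I[1,5], I[5,5].
HN type (ℓ=4): μ^(1)=25/2; μ^(2)=8; μ^(3)=-1; μ^(4)=-10

((0, 0, 0, 1, 1); (0, 1, 1, 0, 0); (0, 0, 0, 0, 1); (4, 0, 0, 0, 0))


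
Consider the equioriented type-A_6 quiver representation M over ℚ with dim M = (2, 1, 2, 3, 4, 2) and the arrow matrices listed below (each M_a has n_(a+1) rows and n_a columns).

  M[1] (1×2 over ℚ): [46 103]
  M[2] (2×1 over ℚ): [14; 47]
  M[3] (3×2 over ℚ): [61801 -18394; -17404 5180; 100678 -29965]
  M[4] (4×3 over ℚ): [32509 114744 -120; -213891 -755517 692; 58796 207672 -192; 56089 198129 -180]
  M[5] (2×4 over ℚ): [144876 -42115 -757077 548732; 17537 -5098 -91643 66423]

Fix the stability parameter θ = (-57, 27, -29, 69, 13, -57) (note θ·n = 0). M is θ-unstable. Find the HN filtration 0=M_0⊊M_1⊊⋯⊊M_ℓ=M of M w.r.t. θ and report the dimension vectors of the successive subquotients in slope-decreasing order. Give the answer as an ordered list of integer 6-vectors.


Interval decomposition of M: I[1,1], I[1,4], I[3,6], I[4,6], I[5,5]^2.
HN type (ℓ=6): μ^(1)=69; μ^(2)=13; μ^(3)=25/3; μ^(4)=-1; μ^(5)=-29; μ^(6)=-57

((0, 0, 0, 1, 0, 0); (0, 0, 0, 0, 2, 0); (0, 0, 0, 2, 2, 2); (0, 1, 1, 0, 0, 0); (0, 0, 1, 0, 0, 0); (2, 0, 0, 0, 0, 0))


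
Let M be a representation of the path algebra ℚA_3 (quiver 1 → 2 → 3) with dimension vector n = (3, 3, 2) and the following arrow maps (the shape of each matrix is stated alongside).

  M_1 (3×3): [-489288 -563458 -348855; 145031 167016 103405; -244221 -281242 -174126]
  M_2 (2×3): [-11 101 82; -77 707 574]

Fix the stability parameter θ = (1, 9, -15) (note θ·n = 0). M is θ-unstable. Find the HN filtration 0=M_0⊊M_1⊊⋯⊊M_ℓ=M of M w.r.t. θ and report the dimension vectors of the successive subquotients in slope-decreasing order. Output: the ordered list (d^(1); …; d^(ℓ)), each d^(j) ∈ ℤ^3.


Via rank(M_{q-1}∘⋯∘M_p): M ≅ I[1,1], I[1,2], I[1,3], I[2,2], I[3,3].
μ_θ-semistable layers: μ^(1)=9; μ^(2)=1; μ^(3)=-5/3; μ^(4)=-15

((0, 2, 0); (2, 0, 0); (1, 1, 1); (0, 0, 1))


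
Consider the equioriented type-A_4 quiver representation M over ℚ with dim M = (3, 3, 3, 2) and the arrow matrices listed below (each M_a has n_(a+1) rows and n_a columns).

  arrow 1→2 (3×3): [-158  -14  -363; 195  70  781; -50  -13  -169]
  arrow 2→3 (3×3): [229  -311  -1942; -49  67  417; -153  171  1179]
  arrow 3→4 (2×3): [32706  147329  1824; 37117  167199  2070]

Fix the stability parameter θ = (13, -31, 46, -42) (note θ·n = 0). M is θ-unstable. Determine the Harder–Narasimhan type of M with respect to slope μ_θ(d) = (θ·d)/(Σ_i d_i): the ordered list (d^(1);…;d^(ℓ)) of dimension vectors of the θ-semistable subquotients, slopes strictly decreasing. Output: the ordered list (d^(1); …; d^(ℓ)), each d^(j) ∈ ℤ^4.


Via rank(M_{q-1}∘⋯∘M_p): M ≅ I[1,2], I[1,4]^2, I[3,3].
μ_θ-semistable layers: μ^(1)=46; μ^(2)=2; μ^(3)=-9

((0, 0, 1, 0); (0, 0, 2, 2); (3, 3, 0, 0))


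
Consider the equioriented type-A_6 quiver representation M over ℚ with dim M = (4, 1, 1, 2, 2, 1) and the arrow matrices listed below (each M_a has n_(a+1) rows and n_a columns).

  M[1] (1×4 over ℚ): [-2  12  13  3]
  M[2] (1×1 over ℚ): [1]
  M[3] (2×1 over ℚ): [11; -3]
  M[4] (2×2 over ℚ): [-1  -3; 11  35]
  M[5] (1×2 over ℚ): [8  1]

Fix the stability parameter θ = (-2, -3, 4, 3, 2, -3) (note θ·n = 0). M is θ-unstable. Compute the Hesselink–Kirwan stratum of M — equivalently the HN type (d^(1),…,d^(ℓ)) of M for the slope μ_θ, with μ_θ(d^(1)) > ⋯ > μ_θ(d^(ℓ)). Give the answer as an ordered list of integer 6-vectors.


Via rank(M_{q-1}∘⋯∘M_p): M ≅ I[1,1]^3, I[1,5], I[4,6].
μ_θ-semistable layers: μ^(1)=3; μ^(2)=2/3; μ^(3)=-2; μ^(4)=-5/2

((0, 0, 1, 1, 1, 0); (0, 0, 0, 1, 1, 1); (3, 0, 0, 0, 0, 0); (1, 1, 0, 0, 0, 0))


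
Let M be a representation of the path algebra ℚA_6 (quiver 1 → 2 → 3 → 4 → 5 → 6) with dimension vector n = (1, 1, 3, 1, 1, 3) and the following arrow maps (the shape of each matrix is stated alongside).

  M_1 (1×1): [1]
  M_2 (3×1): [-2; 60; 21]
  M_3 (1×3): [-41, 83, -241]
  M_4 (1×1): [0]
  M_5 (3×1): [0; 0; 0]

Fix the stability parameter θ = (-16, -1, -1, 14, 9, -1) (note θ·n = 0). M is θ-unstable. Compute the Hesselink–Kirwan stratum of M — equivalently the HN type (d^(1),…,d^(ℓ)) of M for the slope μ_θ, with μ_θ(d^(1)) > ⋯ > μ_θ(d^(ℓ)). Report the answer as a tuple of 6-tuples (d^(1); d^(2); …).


Interval decomposition of M: I[1,4], I[3,3]^2, I[5,5], I[6,6]^3.
HN type (ℓ=4): μ^(1)=14; μ^(2)=9; μ^(3)=-1; μ^(4)=-16

((0, 0, 0, 1, 0, 0); (0, 0, 0, 0, 1, 0); (0, 1, 3, 0, 0, 3); (1, 0, 0, 0, 0, 0))


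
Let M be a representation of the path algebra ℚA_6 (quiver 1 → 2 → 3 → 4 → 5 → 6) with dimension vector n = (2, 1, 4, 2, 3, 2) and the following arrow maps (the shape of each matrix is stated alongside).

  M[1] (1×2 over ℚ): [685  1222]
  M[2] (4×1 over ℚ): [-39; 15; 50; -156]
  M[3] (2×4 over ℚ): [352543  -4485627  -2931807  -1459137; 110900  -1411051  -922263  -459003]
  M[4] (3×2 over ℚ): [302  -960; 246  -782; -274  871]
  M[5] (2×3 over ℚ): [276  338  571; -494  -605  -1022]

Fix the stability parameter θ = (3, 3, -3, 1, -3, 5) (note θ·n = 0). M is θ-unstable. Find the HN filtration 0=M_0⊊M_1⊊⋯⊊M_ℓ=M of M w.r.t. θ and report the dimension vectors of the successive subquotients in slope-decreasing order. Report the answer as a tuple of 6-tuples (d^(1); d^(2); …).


Interval decomposition of M: I[1,1], I[1,6], I[3,3]^2, I[3,6], I[5,5].
HN type (ℓ=5): μ^(1)=5; μ^(2)=3; μ^(3)=1/5; μ^(4)=-1; μ^(5)=-3

((0, 0, 0, 0, 0, 2); (1, 0, 0, 0, 0, 0); (1, 1, 1, 1, 1, 0); (0, 0, 0, 1, 1, 0); (0, 0, 3, 0, 1, 0))


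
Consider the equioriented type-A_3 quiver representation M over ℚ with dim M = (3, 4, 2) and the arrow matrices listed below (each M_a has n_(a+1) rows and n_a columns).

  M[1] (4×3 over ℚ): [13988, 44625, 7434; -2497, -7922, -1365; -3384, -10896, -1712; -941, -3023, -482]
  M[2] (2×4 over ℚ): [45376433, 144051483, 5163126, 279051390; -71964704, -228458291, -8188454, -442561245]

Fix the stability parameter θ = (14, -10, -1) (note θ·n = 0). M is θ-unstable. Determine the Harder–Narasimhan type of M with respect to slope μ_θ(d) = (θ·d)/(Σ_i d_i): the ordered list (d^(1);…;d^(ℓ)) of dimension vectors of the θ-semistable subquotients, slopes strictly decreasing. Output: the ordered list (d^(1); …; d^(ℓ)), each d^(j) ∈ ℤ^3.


Via rank(M_{q-1}∘⋯∘M_p): M ≅ I[1,2], I[1,3]^2, I[2,2].
μ_θ-semistable layers: μ^(1)=2; μ^(2)=1; μ^(3)=-10

((1, 1, 0); (2, 2, 2); (0, 1, 0))


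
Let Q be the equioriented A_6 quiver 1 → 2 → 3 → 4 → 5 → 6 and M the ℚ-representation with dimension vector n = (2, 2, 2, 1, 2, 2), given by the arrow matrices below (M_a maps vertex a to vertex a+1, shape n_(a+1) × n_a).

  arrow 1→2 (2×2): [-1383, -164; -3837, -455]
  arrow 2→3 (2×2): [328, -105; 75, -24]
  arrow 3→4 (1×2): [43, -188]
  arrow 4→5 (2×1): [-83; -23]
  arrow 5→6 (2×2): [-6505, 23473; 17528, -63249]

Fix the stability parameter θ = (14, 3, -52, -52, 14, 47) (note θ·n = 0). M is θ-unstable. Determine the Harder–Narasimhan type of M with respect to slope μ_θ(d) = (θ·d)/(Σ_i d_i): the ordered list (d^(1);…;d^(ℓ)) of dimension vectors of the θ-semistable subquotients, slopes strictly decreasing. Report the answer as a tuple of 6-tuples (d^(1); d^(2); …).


Interval decomposition of M: I[1,3], I[1,6], I[5,6].
HN type (ℓ=4): μ^(1)=47; μ^(2)=14; μ^(3)=-35/3; μ^(4)=-87/4

((0, 0, 0, 0, 0, 2); (0, 0, 0, 0, 2, 0); (1, 1, 1, 0, 0, 0); (1, 1, 1, 1, 0, 0))


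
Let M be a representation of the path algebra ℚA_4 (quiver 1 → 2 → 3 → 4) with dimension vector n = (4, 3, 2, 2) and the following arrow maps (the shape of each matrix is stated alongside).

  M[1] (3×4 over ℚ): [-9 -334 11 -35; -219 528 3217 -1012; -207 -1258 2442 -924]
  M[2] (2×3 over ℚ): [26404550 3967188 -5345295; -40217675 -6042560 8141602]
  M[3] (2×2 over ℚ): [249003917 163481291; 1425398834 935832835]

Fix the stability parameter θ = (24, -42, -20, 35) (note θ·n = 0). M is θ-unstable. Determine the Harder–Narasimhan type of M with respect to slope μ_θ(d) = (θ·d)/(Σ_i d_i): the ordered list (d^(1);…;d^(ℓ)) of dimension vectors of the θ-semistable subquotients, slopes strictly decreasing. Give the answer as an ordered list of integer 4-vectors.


Barcode: M ≅ I[1,1], I[1,2], I[1,4]^2. HN layers by μ_θ (4 steps, strictly decreasing):
  μ^(1)=35; μ^(2)=24; μ^(3)=-9; μ^(4)=-38/3

((0, 0, 0, 2); (1, 0, 0, 0); (1, 1, 0, 0); (2, 2, 2, 0))


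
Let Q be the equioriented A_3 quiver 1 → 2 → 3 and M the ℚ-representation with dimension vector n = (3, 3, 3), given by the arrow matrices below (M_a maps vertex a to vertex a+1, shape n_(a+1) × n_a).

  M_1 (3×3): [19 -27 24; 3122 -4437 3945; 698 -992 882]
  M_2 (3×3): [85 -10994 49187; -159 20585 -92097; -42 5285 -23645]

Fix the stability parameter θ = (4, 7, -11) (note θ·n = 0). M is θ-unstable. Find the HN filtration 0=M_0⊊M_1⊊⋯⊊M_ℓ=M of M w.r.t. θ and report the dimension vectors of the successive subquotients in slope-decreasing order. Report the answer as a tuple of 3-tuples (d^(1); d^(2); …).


Via rank(M_{q-1}∘⋯∘M_p): M ≅ I[1,1], I[1,3]^2, I[2,3].
μ_θ-semistable layers: μ^(1)=4; μ^(2)=0; μ^(3)=-2

((1, 0, 0); (2, 2, 2); (0, 1, 1))


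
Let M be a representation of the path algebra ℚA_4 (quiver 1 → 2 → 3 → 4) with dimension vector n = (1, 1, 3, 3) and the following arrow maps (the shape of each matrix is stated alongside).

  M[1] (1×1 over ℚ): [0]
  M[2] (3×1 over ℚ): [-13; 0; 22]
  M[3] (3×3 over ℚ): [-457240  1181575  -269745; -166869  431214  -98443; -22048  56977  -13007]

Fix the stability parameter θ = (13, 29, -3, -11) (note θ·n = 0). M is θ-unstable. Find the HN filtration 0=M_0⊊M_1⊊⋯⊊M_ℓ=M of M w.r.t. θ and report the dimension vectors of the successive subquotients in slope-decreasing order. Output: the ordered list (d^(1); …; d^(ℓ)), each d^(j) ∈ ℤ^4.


Interval decomposition of M: I[1,1], I[2,4], I[3,3], I[3,4], I[4,4].
HN type (ℓ=5): μ^(1)=13; μ^(2)=5; μ^(3)=-3; μ^(4)=-7; μ^(5)=-11

((1, 0, 0, 0); (0, 1, 1, 1); (0, 0, 1, 0); (0, 0, 1, 1); (0, 0, 0, 1))


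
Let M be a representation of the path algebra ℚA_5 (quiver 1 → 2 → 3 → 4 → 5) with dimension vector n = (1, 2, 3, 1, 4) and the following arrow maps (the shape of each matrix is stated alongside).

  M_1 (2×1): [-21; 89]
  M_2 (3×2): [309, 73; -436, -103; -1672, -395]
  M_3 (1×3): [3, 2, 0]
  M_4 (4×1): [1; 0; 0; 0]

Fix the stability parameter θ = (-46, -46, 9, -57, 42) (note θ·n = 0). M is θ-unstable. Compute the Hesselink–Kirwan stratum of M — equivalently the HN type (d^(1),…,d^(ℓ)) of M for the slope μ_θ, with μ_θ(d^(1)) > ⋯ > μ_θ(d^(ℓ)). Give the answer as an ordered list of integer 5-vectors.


Interval decomposition of M: I[1,5], I[2,3], I[3,3], I[5,5]^3.
HN type (ℓ=4): μ^(1)=42; μ^(2)=9; μ^(3)=-24; μ^(4)=-46

((0, 0, 0, 0, 4); (0, 0, 2, 0, 0); (0, 0, 1, 1, 0); (1, 2, 0, 0, 0))


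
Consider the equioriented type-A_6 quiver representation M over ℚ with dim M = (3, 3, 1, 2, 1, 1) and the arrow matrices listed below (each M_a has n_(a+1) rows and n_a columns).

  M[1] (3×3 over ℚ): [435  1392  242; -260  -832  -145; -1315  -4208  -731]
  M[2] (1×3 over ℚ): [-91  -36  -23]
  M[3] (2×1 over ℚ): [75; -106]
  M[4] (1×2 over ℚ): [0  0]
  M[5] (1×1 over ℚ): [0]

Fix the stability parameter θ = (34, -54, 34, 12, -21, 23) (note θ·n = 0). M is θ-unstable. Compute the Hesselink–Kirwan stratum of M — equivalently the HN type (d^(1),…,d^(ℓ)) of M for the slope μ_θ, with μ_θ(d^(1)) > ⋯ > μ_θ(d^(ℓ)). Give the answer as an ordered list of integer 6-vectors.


Barcode: M ≅ I[1,1], I[1,2], I[1,4], I[2,2], I[4,4], I[5,5], I[6,6]. HN layers by μ_θ (6 steps, strictly decreasing):
  μ^(1)=34; μ^(2)=23; μ^(3)=12; μ^(4)=-10; μ^(5)=-21; μ^(6)=-54

((1, 0, 0, 0, 0, 0); (0, 0, 1, 1, 0, 1); (0, 0, 0, 1, 0, 0); (2, 2, 0, 0, 0, 0); (0, 0, 0, 0, 1, 0); (0, 1, 0, 0, 0, 0))


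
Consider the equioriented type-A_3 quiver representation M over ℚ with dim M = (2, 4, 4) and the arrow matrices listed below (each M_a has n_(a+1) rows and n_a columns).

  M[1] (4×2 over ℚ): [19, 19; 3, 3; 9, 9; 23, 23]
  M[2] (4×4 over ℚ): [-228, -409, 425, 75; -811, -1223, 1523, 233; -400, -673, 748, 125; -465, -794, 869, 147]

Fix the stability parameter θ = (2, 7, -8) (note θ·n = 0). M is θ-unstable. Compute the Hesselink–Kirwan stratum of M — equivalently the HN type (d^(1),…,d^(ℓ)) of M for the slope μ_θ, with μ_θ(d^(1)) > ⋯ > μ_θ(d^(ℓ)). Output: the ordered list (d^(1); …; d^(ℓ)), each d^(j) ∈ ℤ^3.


Interval decomposition of M: I[1,1], I[1,3], I[2,3]^3.
HN type (ℓ=3): μ^(1)=2; μ^(2)=1/3; μ^(3)=-1/2

((1, 0, 0); (1, 1, 1); (0, 3, 3))


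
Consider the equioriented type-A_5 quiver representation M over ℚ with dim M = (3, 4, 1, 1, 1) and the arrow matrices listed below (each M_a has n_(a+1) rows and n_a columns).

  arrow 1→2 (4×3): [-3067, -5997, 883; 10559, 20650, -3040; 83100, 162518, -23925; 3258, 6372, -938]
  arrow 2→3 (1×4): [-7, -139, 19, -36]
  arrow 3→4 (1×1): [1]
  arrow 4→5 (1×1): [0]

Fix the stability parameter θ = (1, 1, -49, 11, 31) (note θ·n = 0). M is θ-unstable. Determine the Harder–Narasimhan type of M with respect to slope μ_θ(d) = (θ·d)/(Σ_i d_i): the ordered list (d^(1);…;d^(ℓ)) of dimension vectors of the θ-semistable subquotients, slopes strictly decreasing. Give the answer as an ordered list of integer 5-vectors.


Barcode: M ≅ I[1,2]^2, I[1,4], I[2,2], I[5,5]. HN layers by μ_θ (4 steps, strictly decreasing):
  μ^(1)=31; μ^(2)=11; μ^(3)=1; μ^(4)=-47/3

((0, 0, 0, 0, 1); (0, 0, 0, 1, 0); (2, 3, 0, 0, 0); (1, 1, 1, 0, 0))


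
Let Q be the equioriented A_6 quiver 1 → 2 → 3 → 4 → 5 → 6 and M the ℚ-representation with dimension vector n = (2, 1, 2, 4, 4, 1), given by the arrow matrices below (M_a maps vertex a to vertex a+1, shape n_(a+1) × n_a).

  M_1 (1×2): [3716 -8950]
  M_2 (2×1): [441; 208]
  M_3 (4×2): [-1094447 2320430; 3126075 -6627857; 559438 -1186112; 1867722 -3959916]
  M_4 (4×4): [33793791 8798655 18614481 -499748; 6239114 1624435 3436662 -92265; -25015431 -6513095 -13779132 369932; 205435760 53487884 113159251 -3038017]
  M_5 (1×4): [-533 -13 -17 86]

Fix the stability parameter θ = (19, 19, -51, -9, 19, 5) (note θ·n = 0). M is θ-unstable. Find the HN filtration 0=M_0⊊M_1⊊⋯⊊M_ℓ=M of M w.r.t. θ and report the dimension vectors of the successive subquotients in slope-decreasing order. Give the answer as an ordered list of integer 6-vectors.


Barcode: M ≅ I[1,1], I[1,6], I[3,5], I[4,5]^2. HN layers by μ_θ (5 steps, strictly decreasing):
  μ^(1)=19; μ^(2)=12; μ^(3)=-11/2; μ^(4)=-9; μ^(5)=-51

((1, 0, 0, 0, 3, 0); (0, 0, 0, 0, 1, 1); (1, 1, 1, 1, 0, 0); (0, 0, 0, 3, 0, 0); (0, 0, 1, 0, 0, 0))


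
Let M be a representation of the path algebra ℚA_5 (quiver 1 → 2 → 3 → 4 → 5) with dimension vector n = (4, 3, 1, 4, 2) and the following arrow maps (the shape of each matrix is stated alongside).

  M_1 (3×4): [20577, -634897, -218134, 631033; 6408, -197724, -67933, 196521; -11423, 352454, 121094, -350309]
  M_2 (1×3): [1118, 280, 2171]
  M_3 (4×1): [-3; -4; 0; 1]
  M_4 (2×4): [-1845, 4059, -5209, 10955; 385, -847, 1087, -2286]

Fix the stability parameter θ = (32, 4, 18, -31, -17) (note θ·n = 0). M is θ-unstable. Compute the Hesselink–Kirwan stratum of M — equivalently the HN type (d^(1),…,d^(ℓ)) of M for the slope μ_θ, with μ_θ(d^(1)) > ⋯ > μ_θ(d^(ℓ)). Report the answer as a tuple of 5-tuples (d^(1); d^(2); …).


Via rank(M_{q-1}∘⋯∘M_p): M ≅ I[1,1], I[1,2]^2, I[1,5], I[4,4]^2, I[4,5].
μ_θ-semistable layers: μ^(1)=32; μ^(2)=18; μ^(3)=6/5; μ^(4)=-17; μ^(5)=-31

((1, 0, 0, 0, 0); (2, 2, 0, 0, 0); (1, 1, 1, 1, 1); (0, 0, 0, 0, 1); (0, 0, 0, 3, 0))


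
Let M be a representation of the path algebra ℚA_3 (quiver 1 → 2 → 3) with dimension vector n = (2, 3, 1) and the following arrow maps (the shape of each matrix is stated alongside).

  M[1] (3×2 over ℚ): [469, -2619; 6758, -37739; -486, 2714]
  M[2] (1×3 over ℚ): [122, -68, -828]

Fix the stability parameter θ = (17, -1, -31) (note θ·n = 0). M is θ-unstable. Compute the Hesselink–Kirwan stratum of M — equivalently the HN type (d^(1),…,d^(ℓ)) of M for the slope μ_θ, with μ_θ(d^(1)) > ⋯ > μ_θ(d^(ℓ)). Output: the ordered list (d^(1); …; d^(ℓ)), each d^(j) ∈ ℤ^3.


Barcode: M ≅ I[1,2], I[1,3], I[2,2]. HN layers by μ_θ (3 steps, strictly decreasing):
  μ^(1)=8; μ^(2)=-1; μ^(3)=-5

((1, 1, 0); (0, 1, 0); (1, 1, 1))


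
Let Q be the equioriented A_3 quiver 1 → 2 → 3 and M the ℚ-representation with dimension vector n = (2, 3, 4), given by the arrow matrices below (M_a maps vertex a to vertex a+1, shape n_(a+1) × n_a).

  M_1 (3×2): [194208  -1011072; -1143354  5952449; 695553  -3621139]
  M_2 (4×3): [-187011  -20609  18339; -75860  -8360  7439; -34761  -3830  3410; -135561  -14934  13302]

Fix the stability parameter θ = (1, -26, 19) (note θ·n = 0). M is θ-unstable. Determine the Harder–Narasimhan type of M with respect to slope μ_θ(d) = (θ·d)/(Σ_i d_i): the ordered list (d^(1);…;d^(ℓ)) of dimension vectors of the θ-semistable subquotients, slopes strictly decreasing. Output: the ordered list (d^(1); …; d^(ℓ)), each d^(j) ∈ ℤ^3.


Via rank(M_{q-1}∘⋯∘M_p): M ≅ I[1,3]^2, I[2,3], I[3,3].
μ_θ-semistable layers: μ^(1)=19; μ^(2)=-25/2; μ^(3)=-26

((0, 0, 4); (2, 2, 0); (0, 1, 0))


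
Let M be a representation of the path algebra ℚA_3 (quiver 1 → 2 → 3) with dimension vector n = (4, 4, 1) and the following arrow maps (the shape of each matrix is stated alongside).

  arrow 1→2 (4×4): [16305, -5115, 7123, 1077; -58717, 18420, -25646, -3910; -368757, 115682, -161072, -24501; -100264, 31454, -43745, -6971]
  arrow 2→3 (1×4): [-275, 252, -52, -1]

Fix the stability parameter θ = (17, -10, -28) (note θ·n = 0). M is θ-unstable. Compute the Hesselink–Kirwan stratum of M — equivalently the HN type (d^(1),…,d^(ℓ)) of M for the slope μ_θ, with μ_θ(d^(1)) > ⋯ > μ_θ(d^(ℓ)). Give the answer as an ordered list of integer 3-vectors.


Barcode: M ≅ I[1,2]^3, I[1,3]. HN layers by μ_θ (2 steps, strictly decreasing):
  μ^(1)=7/2; μ^(2)=-7

((3, 3, 0); (1, 1, 1))


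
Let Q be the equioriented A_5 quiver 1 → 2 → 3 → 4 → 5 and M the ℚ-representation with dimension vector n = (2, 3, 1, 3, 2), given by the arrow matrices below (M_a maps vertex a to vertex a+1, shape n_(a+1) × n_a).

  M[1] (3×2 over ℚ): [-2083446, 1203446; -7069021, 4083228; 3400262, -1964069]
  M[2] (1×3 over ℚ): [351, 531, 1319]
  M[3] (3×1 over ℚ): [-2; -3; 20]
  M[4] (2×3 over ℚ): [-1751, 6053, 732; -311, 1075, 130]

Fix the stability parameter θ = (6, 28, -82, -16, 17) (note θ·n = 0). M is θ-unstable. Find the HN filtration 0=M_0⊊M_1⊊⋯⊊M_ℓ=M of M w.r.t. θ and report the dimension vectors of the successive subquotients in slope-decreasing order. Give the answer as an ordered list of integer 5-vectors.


Barcode: M ≅ I[1,2], I[1,5], I[2,2], I[4,4], I[4,5]. HN layers by μ_θ (4 steps, strictly decreasing):
  μ^(1)=28; μ^(2)=17; μ^(3)=6; μ^(4)=-16

((0, 2, 0, 0, 0); (0, 0, 0, 0, 2); (1, 0, 0, 0, 0); (1, 1, 1, 3, 0))
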